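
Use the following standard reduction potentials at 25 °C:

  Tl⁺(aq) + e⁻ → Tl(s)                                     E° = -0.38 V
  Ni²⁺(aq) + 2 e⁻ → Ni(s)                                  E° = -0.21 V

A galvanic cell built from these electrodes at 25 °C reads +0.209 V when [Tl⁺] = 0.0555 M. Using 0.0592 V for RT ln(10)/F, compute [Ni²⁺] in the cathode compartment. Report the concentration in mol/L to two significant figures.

0.064 M

Ni²⁺/Ni is the cathode, Tl⁺/Tl the anode: E°cell = +0.17 V, n = 2.
Overall reaction: Ni²⁺(aq) + 2 Tl(s) → Ni(s) + 2 Tl⁺(aq); Q = [Tl⁺]^2/[Ni²⁺]^1.
From E = E° − (0.0592/n) log Q: log Q = (E° − E)·n/0.0592 = (+0.17 − (+0.209))·2/0.0592 = -1.3176.
So 1·log[Ni²⁺] = 2·log(0.0555) − log Q = -2.5114 − (-1.3176) = -1.1938; [Ni²⁺] = 10^(-1.1938) ≈ 0.064 M.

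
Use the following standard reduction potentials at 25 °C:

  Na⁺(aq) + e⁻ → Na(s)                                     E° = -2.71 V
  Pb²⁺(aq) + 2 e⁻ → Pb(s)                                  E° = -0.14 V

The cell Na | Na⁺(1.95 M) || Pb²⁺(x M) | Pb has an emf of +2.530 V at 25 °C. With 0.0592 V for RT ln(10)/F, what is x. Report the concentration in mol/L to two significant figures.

0.17 M

Pb²⁺/Pb is the cathode, Na⁺/Na the anode: E°cell = +2.57 V, n = 2.
Overall reaction: Pb²⁺(aq) + 2 Na(s) → Pb(s) + 2 Na⁺(aq); Q = [Na⁺]^2/[Pb²⁺]^1.
From E = E° − (0.0592/n) log Q: log Q = (E° − E)·n/0.0592 = (+2.57 − (+2.530))·2/0.0592 = 1.3514.
So 1·log[Pb²⁺] = 2·log(1.95) − log Q = 0.5801 − (1.3514) = -0.7713; [Pb²⁺] = 10^(-0.7713) ≈ 0.17 M.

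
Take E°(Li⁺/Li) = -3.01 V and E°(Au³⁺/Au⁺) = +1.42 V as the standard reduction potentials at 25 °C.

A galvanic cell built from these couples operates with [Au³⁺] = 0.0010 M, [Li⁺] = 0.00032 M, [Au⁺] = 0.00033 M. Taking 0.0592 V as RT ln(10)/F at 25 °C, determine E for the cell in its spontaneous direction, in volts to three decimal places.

+4.651 V

Au³⁺/Au⁺ is the cathode (higher E°), Li⁺/Li the anode: E°cell = +1.42 − (-3.01) = +4.43 V, n = 2.
Overall: Au³⁺(aq) + 2 Li(s) → Au⁺(aq) + 2 Li⁺(aq)
Q = [Au⁺]·[Li⁺]^2 / ([Au³⁺]); log Q = -7.471.
E = E° − (0.0592/n) log Q = +4.43 − (0.0592/2)(-7.471) = +4.651 V.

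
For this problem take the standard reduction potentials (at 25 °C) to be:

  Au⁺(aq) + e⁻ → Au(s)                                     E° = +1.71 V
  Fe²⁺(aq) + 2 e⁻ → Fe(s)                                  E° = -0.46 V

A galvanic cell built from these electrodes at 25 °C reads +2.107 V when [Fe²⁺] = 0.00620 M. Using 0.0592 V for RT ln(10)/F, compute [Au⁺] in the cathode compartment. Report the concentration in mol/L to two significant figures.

Au⁺/Au is the cathode, Fe²⁺/Fe the anode: E°cell = +2.17 V, n = 2.
Overall reaction: 2 Au⁺(aq) + Fe(s) → 2 Au(s) + Fe²⁺(aq); Q = [Fe²⁺]^1/[Au⁺]^2.
From E = E° − (0.0592/n) log Q: log Q = (E° − E)·n/0.0592 = (+2.17 − (+2.107))·2/0.0592 = 2.1284.
So 2·log[Au⁺] = 1·log(0.0062) − log Q = -2.2076 − (2.1284) = -4.3360; log[Au⁺] = -4.3360 / 2 = -2.1680; [Au⁺] = 10^(-2.1680) ≈ 0.0068 M.

0.0068 M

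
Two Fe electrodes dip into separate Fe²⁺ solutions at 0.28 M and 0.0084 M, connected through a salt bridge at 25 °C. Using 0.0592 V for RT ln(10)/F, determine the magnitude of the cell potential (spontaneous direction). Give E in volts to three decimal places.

+0.045 V

For a concentration cell E°cell = 0. The 0.28 M side is the cathode (reduction is favoured where [Fe²⁺] is higher).
With n = 2, E = −(0.0592/2) log([Fe²⁺]ₐₙ/[Fe²⁺]꜀ₐₜ) = −(0.0592/2) log(0.0084/0.28) = −(0.0592/2)(-1.523) = +0.045 V.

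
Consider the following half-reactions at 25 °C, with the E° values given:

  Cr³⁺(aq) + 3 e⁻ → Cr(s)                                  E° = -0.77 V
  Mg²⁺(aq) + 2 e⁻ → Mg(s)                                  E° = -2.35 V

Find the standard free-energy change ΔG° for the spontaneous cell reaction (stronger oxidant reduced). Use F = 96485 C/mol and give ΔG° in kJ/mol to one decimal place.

-914.7 kJ/mol

Cr³⁺/Cr (E° = -0.77 V) is the cathode; Mg²⁺/Mg (E° = -2.35 V) is the anode, so E°cell = +1.58 V.
Balancing electrons gives n = 6 (lcm of 3 and 2).
ΔG° = −nFE° = −(6)(96485)(+1.58) = -914,678 J = -914.7 kJ/mol.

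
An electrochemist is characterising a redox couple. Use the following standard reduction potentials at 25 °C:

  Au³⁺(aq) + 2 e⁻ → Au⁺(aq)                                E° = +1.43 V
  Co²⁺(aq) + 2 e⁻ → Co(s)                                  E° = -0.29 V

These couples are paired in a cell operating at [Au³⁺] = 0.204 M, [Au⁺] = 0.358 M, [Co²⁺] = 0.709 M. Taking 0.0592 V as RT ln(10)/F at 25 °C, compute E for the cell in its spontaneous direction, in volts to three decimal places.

Au³⁺/Au⁺ is the cathode (higher E°), Co²⁺/Co the anode: E°cell = +1.43 − (-0.29) = +1.72 V, n = 2.
Overall: Au³⁺(aq) + Co(s) → Au⁺(aq) + Co²⁺(aq)
Q = [Au⁺]·[Co²⁺] / ([Au³⁺]); log Q = 0.095.
E = E° − (0.0592/n) log Q = +1.72 − (0.0592/2)(0.095) = +1.717 V.

+1.717 V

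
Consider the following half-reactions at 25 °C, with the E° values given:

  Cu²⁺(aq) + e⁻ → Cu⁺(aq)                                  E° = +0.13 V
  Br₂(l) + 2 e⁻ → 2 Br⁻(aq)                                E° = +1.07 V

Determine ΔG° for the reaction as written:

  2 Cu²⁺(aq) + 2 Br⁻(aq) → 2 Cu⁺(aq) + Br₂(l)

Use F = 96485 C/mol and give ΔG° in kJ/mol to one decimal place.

+181.4 kJ/mol

As written, Cu²⁺/Cu⁺ is reduced (cathode) and Br₂/Br⁻ is oxidised (anode), so E°cell = (+0.13) − (+1.07) = -0.94 V.
Balancing electrons gives n = 2.
ΔG° = −nFE° = −(2)(96485)(-0.94) = 181,392 J = +181.4 kJ/mol.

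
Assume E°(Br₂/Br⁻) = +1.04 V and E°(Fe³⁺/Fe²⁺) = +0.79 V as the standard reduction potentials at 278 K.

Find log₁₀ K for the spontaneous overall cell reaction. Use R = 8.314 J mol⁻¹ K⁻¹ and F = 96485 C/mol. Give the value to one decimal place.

Cathode: Br₂/Br⁻; anode: Fe³⁺/Fe²⁺. E°cell = (+1.04) − (+0.79) = +0.25 V, with n = 2.
ΔG° = −nFE° = −RT ln K, so ln K = nFE°/(RT) = (2)(96485)(+0.25) / ((8.314)(278)) = 20.873.
log₁₀ K = 20.873 / ln 10 = 9.1.

9.1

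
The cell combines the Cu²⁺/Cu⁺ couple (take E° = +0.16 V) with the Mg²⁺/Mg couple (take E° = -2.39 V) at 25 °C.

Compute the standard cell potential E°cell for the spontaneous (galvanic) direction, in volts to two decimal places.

+2.55 V

The Cu²⁺/Cu⁺ couple has the higher reduction potential, so it is the cathode; Mg²⁺/Mg is oxidised at the anode.
E°cell = E°(cathode) − E°(anode) = (+0.16) − (-2.39) = +2.55 V.
Since E°cell > 0, the reaction is spontaneous under standard conditions.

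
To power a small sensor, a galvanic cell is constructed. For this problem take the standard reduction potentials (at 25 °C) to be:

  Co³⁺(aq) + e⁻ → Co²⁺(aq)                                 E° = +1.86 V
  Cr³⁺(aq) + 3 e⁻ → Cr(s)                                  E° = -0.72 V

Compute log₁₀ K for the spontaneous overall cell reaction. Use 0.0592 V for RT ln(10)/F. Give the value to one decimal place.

Cathode: Co³⁺/Co²⁺; anode: Cr³⁺/Cr. E°cell = +2.58 V, n = 3.
log K = nE°cell / 0.0592 = (3)(+2.58) / 0.0592 = 130.7.

130.7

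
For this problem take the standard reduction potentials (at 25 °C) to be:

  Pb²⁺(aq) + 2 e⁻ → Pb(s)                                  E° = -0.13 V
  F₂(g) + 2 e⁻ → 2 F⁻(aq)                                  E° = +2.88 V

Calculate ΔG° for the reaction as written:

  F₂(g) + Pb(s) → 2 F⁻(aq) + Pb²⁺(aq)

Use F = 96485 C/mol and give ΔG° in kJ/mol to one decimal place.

-580.8 kJ/mol

As written, F₂/F⁻ is reduced (cathode) and Pb²⁺/Pb is oxidised (anode), so E°cell = (+2.88) − (-0.13) = +3.01 V.
Balancing electrons gives n = 2.
ΔG° = −nFE° = −(2)(96485)(+3.01) = -580,840 J = -580.8 kJ/mol.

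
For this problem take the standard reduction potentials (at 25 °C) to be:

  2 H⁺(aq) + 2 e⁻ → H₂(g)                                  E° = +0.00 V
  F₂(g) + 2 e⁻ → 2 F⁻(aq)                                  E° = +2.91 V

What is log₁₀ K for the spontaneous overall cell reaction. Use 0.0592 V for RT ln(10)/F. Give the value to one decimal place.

Cathode: F₂/F⁻; anode: H⁺/H₂. E°cell = +2.91 V, n = 2.
log K = nE°cell / 0.0592 = (2)(+2.91) / 0.0592 = 98.3.

98.3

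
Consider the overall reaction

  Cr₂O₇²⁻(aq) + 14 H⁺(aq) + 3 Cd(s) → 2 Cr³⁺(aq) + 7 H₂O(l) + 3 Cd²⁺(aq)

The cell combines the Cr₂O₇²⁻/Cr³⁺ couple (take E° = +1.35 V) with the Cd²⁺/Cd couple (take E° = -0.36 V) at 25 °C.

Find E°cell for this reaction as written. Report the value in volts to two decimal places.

The Cr₂O₇²⁻/Cr³⁺ couple has the higher reduction potential, so it is the cathode; Cd²⁺/Cd is oxidised at the anode.
E°cell = E°(cathode) − E°(anode) = (+1.35) − (-0.36) = +1.71 V.
Since E°cell > 0, the reaction is spontaneous under standard conditions.

+1.71 V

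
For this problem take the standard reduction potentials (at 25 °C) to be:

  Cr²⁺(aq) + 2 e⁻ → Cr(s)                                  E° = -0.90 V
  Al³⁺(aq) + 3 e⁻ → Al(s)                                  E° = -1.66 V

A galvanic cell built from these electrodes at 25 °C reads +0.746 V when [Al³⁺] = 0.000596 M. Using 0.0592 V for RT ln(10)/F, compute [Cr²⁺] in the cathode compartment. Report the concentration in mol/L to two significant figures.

Cr²⁺/Cr is the cathode, Al³⁺/Al the anode: E°cell = +0.76 V, n = 6.
Overall reaction: 3 Cr²⁺(aq) + 2 Al(s) → 3 Cr(s) + 2 Al³⁺(aq); Q = [Al³⁺]^2/[Cr²⁺]^3.
From E = E° − (0.0592/n) log Q: log Q = (E° − E)·n/0.0592 = (+0.76 − (+0.746))·6/0.0592 = 1.4189.
So 3·log[Cr²⁺] = 2·log(0.000596) − log Q = -6.4495 − (1.4189) = -7.8684; log[Cr²⁺] = -7.8684 / 3 = -2.6228; [Cr²⁺] = 10^(-2.6228) ≈ 0.0024 M.

0.0024 M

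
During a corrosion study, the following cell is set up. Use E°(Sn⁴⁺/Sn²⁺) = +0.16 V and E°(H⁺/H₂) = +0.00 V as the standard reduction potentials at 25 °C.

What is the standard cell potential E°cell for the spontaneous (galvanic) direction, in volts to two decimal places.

+0.16 V

The Sn⁴⁺/Sn²⁺ couple has the higher reduction potential, so it is the cathode; H⁺/H₂ is oxidised at the anode.
E°cell = E°(cathode) − E°(anode) = (+0.16) − (+0.00) = +0.16 V.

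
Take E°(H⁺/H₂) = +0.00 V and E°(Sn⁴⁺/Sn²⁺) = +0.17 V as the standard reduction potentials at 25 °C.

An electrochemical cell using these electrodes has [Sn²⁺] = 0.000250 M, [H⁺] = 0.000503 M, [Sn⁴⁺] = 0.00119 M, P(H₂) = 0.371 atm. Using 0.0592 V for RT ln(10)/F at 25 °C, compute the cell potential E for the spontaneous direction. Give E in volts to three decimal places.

+0.373 V

Sn⁴⁺/Sn²⁺ is the cathode (higher E°), H⁺/H₂ the anode: E°cell = +0.17 − (+0.00) = +0.17 V, n = 2.
Overall: Sn⁴⁺(aq) + H₂(g) → Sn²⁺(aq) + 2 H⁺(aq)
Q = [Sn²⁺]·[H⁺]^2 / ([Sn⁴⁺]·P(H₂)); log Q = -6.844.
E = E° − (0.0592/n) log Q = +0.17 − (0.0592/2)(-6.844) = +0.373 V.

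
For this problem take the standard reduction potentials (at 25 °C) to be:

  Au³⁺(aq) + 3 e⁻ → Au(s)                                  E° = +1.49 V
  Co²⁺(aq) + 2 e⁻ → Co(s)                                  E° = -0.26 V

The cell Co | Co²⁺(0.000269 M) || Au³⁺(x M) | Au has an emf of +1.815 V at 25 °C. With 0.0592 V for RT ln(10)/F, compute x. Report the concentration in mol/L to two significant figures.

0.0087 M

Au³⁺/Au is the cathode, Co²⁺/Co the anode: E°cell = +1.75 V, n = 6.
Overall reaction: 2 Au³⁺(aq) + 3 Co(s) → 2 Au(s) + 3 Co²⁺(aq); Q = [Co²⁺]^3/[Au³⁺]^2.
From E = E° − (0.0592/n) log Q: log Q = (E° − E)·n/0.0592 = (+1.75 − (+1.815))·6/0.0592 = -6.5878.
So 2·log[Au³⁺] = 3·log(0.000269) − log Q = -10.7107 − (-6.5878) = -4.1229; log[Au³⁺] = -4.1229 / 2 = -2.0614; [Au³⁺] = 10^(-2.0614) ≈ 0.0087 M.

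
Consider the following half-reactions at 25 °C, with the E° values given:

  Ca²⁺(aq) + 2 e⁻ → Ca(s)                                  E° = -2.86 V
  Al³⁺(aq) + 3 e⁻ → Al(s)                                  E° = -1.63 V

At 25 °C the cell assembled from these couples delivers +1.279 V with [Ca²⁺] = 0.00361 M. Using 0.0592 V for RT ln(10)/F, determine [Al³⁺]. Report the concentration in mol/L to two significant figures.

Al³⁺/Al is the cathode, Ca²⁺/Ca the anode: E°cell = +1.23 V, n = 6.
Overall reaction: 2 Al³⁺(aq) + 3 Ca(s) → 2 Al(s) + 3 Ca²⁺(aq); Q = [Ca²⁺]^3/[Al³⁺]^2.
From E = E° − (0.0592/n) log Q: log Q = (E° − E)·n/0.0592 = (+1.23 − (+1.279))·6/0.0592 = -4.9662.
So 2·log[Al³⁺] = 3·log(0.00361) − log Q = -7.3275 − (-4.9662) = -2.3613; log[Al³⁺] = -2.3613 / 2 = -1.1806; [Al³⁺] = 10^(-1.1806) ≈ 0.066 M.

0.066 M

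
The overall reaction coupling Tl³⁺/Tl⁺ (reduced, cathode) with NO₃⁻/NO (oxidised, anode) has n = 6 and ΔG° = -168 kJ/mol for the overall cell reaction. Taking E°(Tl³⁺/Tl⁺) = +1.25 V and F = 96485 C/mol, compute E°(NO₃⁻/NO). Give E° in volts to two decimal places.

+0.96 V

E°cell = −ΔG°/(nF) = −(-168×10³)/((6)(96485)) = +0.290 V.
Since Tl³⁺/Tl⁺ is the cathode and NO₃⁻/NO the anode, E°cell = E°(Tl³⁺/Tl⁺) − E°(NO₃⁻/NO).
So E°(NO₃⁻/NO) = E°(Tl³⁺/Tl⁺) − E°cell = (+1.25) − (+0.290) = +0.96 V.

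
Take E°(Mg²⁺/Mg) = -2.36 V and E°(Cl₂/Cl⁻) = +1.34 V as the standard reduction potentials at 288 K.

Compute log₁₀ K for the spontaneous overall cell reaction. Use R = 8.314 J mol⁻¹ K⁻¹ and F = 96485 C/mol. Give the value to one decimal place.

129.5

Cathode: Cl₂/Cl⁻; anode: Mg²⁺/Mg. E°cell = (+1.34) − (-2.36) = +3.70 V, with n = 2.
ΔG° = −nFE° = −RT ln K, so ln K = nFE°/(RT) = (2)(96485)(+3.70) / ((8.314)(288)) = 298.187.
log₁₀ K = 298.187 / ln 10 = 129.5.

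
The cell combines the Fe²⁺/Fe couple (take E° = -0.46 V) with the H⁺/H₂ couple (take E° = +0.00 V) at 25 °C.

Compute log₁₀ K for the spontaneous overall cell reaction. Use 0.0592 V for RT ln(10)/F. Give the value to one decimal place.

15.5

Cathode: H⁺/H₂; anode: Fe²⁺/Fe. E°cell = +0.46 V, n = 2.
log K = nE°cell / 0.0592 = (2)(+0.46) / 0.0592 = 15.5.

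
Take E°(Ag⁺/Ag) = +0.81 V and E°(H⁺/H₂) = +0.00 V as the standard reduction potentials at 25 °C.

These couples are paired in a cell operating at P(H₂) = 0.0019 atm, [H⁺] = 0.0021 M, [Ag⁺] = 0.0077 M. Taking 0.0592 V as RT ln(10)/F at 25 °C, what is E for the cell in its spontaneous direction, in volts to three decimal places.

+0.763 V

Ag⁺/Ag is the cathode (higher E°), H⁺/H₂ the anode: E°cell = +0.81 − (+0.00) = +0.81 V, n = 2.
Overall: 2 Ag⁺(aq) + H₂(g) → 2 Ag(s) + 2 H⁺(aq)
Q = [H⁺]^2 / ([Ag⁺]^2·P(H₂)); log Q = 1.593.
E = E° − (0.0592/n) log Q = +0.81 − (0.0592/2)(1.593) = +0.763 V.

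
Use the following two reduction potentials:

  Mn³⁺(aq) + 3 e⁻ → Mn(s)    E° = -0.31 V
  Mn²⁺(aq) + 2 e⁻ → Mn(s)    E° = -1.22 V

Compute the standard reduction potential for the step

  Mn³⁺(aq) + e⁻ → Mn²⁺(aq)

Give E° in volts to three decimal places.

+1.510 V

Sequential free energies add, so n₃E°₃ = n₁E°₁ + n₂E°₂.
With n₃ = 3, and the known step contributing 2×(-1.22) V, the unknown satisfies 1·E° = 3×(-0.31) − 2×(-1.22) = +1.510.
E° = +1.510 / 1 = +1.510 V.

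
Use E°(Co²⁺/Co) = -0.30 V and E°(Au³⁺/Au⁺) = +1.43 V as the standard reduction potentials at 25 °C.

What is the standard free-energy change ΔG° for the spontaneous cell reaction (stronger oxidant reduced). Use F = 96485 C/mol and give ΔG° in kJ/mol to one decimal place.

Au³⁺/Au⁺ (E° = +1.43 V) is the cathode; Co²⁺/Co (E° = -0.30 V) is the anode, so E°cell = +1.73 V.
Balancing electrons gives n = 2 (lcm of 2 and 2).
ΔG° = −nFE° = −(2)(96485)(+1.73) = -333,838 J = -333.8 kJ/mol.

-333.8 kJ/mol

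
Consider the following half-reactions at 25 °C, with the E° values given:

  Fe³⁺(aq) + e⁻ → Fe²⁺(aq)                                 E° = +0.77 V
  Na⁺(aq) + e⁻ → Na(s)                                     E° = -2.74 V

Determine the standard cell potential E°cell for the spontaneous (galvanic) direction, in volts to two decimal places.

The Fe³⁺/Fe²⁺ couple has the higher reduction potential, so it is the cathode; Na⁺/Na is oxidised at the anode.
E°cell = E°(cathode) − E°(anode) = (+0.77) − (-2.74) = +3.51 V.

+3.51 V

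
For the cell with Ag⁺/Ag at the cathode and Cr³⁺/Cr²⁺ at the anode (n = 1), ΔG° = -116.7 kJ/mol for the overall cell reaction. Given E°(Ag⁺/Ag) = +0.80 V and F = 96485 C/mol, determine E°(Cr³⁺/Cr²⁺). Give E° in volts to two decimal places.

E°cell = −ΔG°/(nF) = −(-116.7×10³)/((1)(96485)) = +1.210 V.
Since Ag⁺/Ag is the cathode and Cr³⁺/Cr²⁺ the anode, E°cell = E°(Ag⁺/Ag) − E°(Cr³⁺/Cr²⁺).
So E°(Cr³⁺/Cr²⁺) = E°(Ag⁺/Ag) − E°cell = (+0.80) − (+1.210) = -0.41 V.

-0.41 V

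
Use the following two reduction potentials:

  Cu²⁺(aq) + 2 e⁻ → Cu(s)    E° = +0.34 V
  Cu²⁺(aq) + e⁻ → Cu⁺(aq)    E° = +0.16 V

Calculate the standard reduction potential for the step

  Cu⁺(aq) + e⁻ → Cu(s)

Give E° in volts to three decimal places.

+0.520 V

Sequential free energies add, so n₃E°₃ = n₁E°₁ + n₂E°₂.
With n₃ = 2, and the known step contributing 1×(+0.16) V, the unknown satisfies 1·E° = 2×(+0.34) − 1×(+0.16) = +0.520.
E° = +0.520 / 1 = +0.520 V.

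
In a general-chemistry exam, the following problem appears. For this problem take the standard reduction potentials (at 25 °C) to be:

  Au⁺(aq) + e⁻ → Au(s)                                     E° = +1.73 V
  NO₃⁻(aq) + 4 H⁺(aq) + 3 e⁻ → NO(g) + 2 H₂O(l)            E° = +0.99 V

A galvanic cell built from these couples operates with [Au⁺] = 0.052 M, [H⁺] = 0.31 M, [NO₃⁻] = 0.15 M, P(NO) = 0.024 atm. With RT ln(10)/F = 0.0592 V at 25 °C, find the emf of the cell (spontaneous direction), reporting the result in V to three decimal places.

+0.688 V

Au⁺/Au is the cathode (higher E°), NO₃⁻/NO the anode: E°cell = +1.73 − (+0.99) = +0.74 V, n = 3.
Overall: 3 Au⁺(aq) + NO(g) + 2 H₂O(l) → 3 Au(s) + NO₃⁻(aq) + 4 H⁺(aq)
Q = [NO₃⁻]·[H⁺]^4 / ([Au⁺]^3·P(NO)); log Q = 2.613.
E = E° − (0.0592/n) log Q = +0.74 − (0.0592/3)(2.613) = +0.688 V.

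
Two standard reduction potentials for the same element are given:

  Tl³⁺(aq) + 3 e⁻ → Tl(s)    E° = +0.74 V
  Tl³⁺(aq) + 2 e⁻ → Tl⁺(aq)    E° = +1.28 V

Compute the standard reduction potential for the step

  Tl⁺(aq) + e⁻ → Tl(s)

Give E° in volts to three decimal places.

Sequential free energies add, so n₃E°₃ = n₁E°₁ + n₂E°₂.
With n₃ = 3, and the known step contributing 2×(+1.28) V, the unknown satisfies 1·E° = 3×(+0.74) − 2×(+1.28) = -0.340.
E° = -0.340 / 1 = -0.340 V.

-0.340 V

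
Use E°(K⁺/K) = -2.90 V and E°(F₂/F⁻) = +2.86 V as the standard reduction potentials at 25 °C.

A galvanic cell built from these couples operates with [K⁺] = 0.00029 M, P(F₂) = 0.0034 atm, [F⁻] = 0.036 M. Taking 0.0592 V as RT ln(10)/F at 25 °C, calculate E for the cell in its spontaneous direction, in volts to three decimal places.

+5.982 V

F₂/F⁻ is the cathode (higher E°), K⁺/K the anode: E°cell = +2.86 − (-2.90) = +5.76 V, n = 2.
Overall: F₂(g) + 2 K(s) → 2 F⁻(aq) + 2 K⁺(aq)
Q = [F⁻]^2·[K⁺]^2 / (P(F₂)); log Q = -7.494.
E = E° − (0.0592/n) log Q = +5.76 − (0.0592/2)(-7.494) = +5.982 V.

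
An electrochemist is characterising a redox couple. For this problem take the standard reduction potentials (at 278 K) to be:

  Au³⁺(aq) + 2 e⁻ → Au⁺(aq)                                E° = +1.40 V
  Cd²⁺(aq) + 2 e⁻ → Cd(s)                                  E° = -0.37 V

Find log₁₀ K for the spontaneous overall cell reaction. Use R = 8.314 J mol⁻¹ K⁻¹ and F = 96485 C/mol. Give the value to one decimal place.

Cathode: Au³⁺/Au⁺; anode: Cd²⁺/Cd. E°cell = (+1.40) − (-0.37) = +1.77 V, with n = 2.
ΔG° = −nFE° = −RT ln K, so ln K = nFE°/(RT) = (2)(96485)(+1.77) / ((8.314)(278)) = 147.777.
log₁₀ K = 147.777 / ln 10 = 64.2.

64.2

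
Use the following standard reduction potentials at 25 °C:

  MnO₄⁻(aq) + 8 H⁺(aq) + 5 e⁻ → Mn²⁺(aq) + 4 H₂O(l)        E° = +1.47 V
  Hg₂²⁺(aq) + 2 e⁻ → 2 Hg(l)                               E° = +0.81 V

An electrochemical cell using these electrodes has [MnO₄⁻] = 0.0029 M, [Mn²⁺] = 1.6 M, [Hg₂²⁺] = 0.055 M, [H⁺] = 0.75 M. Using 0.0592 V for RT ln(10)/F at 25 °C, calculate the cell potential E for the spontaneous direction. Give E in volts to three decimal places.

+0.653 V

MnO₄⁻/Mn²⁺ is the cathode (higher E°), Hg₂²⁺/Hg the anode: E°cell = +1.47 − (+0.81) = +0.66 V, n = 10.
Overall: 2 MnO₄⁻(aq) + 16 H⁺(aq) + 10 Hg(l) → 2 Mn²⁺(aq) + 8 H₂O(l) + 5 Hg₂²⁺(aq)
Q = [Mn²⁺]^2·[Hg₂²⁺]^5 / ([MnO₄⁻]^2·[H⁺]^16); log Q = 1.184.
E = E° − (0.0592/n) log Q = +0.66 − (0.0592/10)(1.184) = +0.653 V.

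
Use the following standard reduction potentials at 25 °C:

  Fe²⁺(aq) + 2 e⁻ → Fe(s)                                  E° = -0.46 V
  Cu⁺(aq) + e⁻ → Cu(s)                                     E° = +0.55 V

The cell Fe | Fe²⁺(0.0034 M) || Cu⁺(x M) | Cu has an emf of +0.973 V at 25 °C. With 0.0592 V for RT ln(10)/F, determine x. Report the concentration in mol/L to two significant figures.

0.014 M

Cu⁺/Cu is the cathode, Fe²⁺/Fe the anode: E°cell = +1.01 V, n = 2.
Overall reaction: 2 Cu⁺(aq) + Fe(s) → 2 Cu(s) + Fe²⁺(aq); Q = [Fe²⁺]^1/[Cu⁺]^2.
From E = E° − (0.0592/n) log Q: log Q = (E° − E)·n/0.0592 = (+1.01 − (+0.973))·2/0.0592 = 1.2500.
So 2·log[Cu⁺] = 1·log(0.0034) − log Q = -2.4685 − (1.2500) = -3.7185; log[Cu⁺] = -3.7185 / 2 = -1.8593; [Cu⁺] = 10^(-1.8593) ≈ 0.014 M.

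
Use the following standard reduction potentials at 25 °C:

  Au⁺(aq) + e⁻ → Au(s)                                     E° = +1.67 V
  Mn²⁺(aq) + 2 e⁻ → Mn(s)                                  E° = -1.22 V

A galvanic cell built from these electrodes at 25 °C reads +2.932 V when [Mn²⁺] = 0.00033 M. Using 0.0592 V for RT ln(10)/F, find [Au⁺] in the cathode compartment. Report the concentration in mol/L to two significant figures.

0.093 M

Au⁺/Au is the cathode, Mn²⁺/Mn the anode: E°cell = +2.89 V, n = 2.
Overall reaction: 2 Au⁺(aq) + Mn(s) → 2 Au(s) + Mn²⁺(aq); Q = [Mn²⁺]^1/[Au⁺]^2.
From E = E° − (0.0592/n) log Q: log Q = (E° − E)·n/0.0592 = (+2.89 − (+2.932))·2/0.0592 = -1.4189.
So 2·log[Au⁺] = 1·log(0.00033) − log Q = -3.4815 − (-1.4189) = -2.0626; log[Au⁺] = -2.0626 / 2 = -1.0313; [Au⁺] = 10^(-1.0313) ≈ 0.093 M.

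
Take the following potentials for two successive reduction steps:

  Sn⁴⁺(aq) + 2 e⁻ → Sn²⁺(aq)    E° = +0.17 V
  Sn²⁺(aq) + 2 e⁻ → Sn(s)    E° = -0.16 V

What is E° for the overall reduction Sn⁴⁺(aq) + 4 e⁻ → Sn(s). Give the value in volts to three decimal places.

+0.005 V

Since ΔG° = −nFE° is additive over sequential reductions, n₃E°₃ = n₁E°₁ + n₂E°₂.
E°₃ = (2×+0.17 + 2×-0.16) / 4 = (+0.020) / 4 = +0.005 V.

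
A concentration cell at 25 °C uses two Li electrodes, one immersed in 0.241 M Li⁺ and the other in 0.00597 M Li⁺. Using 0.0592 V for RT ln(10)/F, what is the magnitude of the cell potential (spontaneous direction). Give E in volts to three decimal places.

For a concentration cell E°cell = 0. The 0.241 M side is the cathode (reduction is favoured where [Li⁺] is higher).
With n = 1, E = −(0.0592/1) log([Li⁺]ₐₙ/[Li⁺]꜀ₐₜ) = −(0.0592/1) log(0.00597/0.241) = −(0.0592/1)(-1.606) = +0.095 V.

+0.095 V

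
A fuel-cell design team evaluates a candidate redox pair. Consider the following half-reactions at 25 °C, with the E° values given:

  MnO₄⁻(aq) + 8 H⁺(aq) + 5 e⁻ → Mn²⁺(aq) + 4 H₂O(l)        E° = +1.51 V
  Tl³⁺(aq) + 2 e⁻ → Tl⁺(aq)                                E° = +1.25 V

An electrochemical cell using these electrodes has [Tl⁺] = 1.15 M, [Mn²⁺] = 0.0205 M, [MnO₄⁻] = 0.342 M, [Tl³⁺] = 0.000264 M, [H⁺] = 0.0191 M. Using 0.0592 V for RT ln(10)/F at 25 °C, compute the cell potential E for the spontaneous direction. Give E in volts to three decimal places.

+0.219 V

MnO₄⁻/Mn²⁺ is the cathode (higher E°), Tl³⁺/Tl⁺ the anode: E°cell = +1.51 − (+1.25) = +0.26 V, n = 10.
Overall: 2 MnO₄⁻(aq) + 16 H⁺(aq) + 5 Tl⁺(aq) → 2 Mn²⁺(aq) + 8 H₂O(l) + 5 Tl³⁺(aq)
Q = [Mn²⁺]^2·[Tl³⁺]^5 / ([MnO₄⁻]^2·[H⁺]^16·[Tl⁺]^5); log Q = 6.863.
E = E° − (0.0592/n) log Q = +0.26 − (0.0592/10)(6.863) = +0.219 V.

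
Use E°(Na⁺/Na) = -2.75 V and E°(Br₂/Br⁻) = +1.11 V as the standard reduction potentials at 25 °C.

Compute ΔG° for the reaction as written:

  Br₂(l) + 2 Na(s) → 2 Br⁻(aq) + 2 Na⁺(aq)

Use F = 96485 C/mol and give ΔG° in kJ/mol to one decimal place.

-744.9 kJ/mol

As written, Br₂/Br⁻ is reduced (cathode) and Na⁺/Na is oxidised (anode), so E°cell = (+1.11) − (-2.75) = +3.86 V.
Balancing electrons gives n = 2.
ΔG° = −nFE° = −(2)(96485)(+3.86) = -744,864 J = -744.9 kJ/mol.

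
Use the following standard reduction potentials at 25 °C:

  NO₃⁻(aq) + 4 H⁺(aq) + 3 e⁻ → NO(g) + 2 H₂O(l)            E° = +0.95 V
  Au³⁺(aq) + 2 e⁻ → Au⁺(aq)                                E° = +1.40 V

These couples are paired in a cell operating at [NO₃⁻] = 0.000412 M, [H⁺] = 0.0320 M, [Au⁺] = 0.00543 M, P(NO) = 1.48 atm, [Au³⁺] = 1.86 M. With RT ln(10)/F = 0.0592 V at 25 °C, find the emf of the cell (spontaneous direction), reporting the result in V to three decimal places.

+0.713 V

Au³⁺/Au⁺ is the cathode (higher E°), NO₃⁻/NO the anode: E°cell = +1.40 − (+0.95) = +0.45 V, n = 6.
Overall: 3 Au³⁺(aq) + 2 NO(g) + 4 H₂O(l) → 3 Au⁺(aq) + 2 NO₃⁻(aq) + 8 H⁺(aq)
Q = [Au⁺]^3·[NO₃⁻]^2·[H⁺]^8 / ([Au³⁺]^3·P(NO)^2); log Q = -26.674.
E = E° − (0.0592/n) log Q = +0.45 − (0.0592/6)(-26.674) = +0.713 V.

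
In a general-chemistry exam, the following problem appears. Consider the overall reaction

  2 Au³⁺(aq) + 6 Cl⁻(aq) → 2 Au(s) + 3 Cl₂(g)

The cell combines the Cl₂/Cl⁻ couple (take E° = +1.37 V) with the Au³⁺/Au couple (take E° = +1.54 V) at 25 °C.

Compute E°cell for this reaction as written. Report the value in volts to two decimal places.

The Au³⁺/Au couple has the higher reduction potential, so it is the cathode; Cl₂/Cl⁻ is oxidised at the anode.
E°cell = E°(cathode) − E°(anode) = (+1.54) − (+1.37) = +0.17 V.
Since E°cell > 0, the reaction is spontaneous under standard conditions.

+0.17 V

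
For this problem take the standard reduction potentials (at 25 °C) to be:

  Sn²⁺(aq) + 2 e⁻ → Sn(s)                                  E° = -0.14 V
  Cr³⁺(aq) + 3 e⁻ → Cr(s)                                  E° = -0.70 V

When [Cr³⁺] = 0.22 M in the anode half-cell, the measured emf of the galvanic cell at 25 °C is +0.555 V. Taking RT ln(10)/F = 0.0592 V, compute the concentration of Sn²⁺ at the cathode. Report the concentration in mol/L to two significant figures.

Sn²⁺/Sn is the cathode, Cr³⁺/Cr the anode: E°cell = +0.56 V, n = 6.
Overall reaction: 3 Sn²⁺(aq) + 2 Cr(s) → 3 Sn(s) + 2 Cr³⁺(aq); Q = [Cr³⁺]^2/[Sn²⁺]^3.
From E = E° − (0.0592/n) log Q: log Q = (E° − E)·n/0.0592 = (+0.56 − (+0.555))·6/0.0592 = 0.5068.
So 3·log[Sn²⁺] = 2·log(0.22) − log Q = -1.3152 − (0.5068) = -1.8220; log[Sn²⁺] = -1.8220 / 3 = -0.6073; [Sn²⁺] = 10^(-0.6073) ≈ 0.25 M.

0.25 M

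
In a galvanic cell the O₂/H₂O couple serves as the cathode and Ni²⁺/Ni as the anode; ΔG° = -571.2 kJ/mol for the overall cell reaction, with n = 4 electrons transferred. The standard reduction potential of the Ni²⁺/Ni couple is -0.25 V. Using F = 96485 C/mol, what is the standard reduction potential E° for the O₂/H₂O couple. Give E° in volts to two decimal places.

+1.23 V

E°cell = −ΔG°/(nF) = −(-571.2×10³)/((4)(96485)) = +1.480 V.
Since O₂/H₂O is the cathode and Ni²⁺/Ni the anode, E°cell = E°(O₂/H₂O) − E°(Ni²⁺/Ni).
So E°(O₂/H₂O) = E°cell + E°(Ni²⁺/Ni) = +1.480 + (-0.25) = +1.23 V.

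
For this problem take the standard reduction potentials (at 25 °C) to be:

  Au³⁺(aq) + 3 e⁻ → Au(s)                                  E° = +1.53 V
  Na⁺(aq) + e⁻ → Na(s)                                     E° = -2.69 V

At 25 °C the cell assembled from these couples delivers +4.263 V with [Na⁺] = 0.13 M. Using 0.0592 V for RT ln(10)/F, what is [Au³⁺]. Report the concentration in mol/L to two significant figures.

Au³⁺/Au is the cathode, Na⁺/Na the anode: E°cell = +4.22 V, n = 3.
Overall reaction: Au³⁺(aq) + 3 Na(s) → Au(s) + 3 Na⁺(aq); Q = [Na⁺]^3/[Au³⁺]^1.
From E = E° − (0.0592/n) log Q: log Q = (E° − E)·n/0.0592 = (+4.22 − (+4.263))·3/0.0592 = -2.1791.
So 1·log[Au³⁺] = 3·log(0.13) − log Q = -2.6582 − (-2.1791) = -0.4791; [Au³⁺] = 10^(-0.4791) ≈ 0.33 M.

0.33 M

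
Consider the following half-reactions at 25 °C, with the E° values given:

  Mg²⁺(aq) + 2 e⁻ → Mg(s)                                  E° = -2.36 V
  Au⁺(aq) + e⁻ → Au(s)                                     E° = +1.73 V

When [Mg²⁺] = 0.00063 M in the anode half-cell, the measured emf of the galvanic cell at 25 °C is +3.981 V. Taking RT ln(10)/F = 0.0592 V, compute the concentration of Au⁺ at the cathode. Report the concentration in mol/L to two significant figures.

Au⁺/Au is the cathode, Mg²⁺/Mg the anode: E°cell = +4.09 V, n = 2.
Overall reaction: 2 Au⁺(aq) + Mg(s) → 2 Au(s) + Mg²⁺(aq); Q = [Mg²⁺]^1/[Au⁺]^2.
From E = E° − (0.0592/n) log Q: log Q = (E° − E)·n/0.0592 = (+4.09 − (+3.981))·2/0.0592 = 3.6824.
So 2·log[Au⁺] = 1·log(0.00063) − log Q = -3.2007 − (3.6824) = -6.8831; log[Au⁺] = -6.8831 / 2 = -3.4415; [Au⁺] = 10^(-3.4415) ≈ 0.00036 M.

0.00036 M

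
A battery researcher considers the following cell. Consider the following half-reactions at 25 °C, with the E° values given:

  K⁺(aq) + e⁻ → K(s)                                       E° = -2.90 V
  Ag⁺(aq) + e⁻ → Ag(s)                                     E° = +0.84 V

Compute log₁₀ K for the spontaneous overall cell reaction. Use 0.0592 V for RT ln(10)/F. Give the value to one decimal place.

Cathode: Ag⁺/Ag; anode: K⁺/K. E°cell = +3.74 V, n = 1.
log K = nE°cell / 0.0592 = (1)(+3.74) / 0.0592 = 63.2.

63.2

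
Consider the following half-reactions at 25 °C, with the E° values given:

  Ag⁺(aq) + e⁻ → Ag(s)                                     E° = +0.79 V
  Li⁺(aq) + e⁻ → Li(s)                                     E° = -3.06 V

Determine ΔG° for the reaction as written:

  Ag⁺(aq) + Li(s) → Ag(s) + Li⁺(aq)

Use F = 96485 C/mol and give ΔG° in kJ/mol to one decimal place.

As written, Ag⁺/Ag is reduced (cathode) and Li⁺/Li is oxidised (anode), so E°cell = (+0.79) − (-3.06) = +3.85 V.
Balancing electrons gives n = 1.
ΔG° = −nFE° = −(1)(96485)(+3.85) = -371,467 J = -371.5 kJ/mol.

-371.5 kJ/mol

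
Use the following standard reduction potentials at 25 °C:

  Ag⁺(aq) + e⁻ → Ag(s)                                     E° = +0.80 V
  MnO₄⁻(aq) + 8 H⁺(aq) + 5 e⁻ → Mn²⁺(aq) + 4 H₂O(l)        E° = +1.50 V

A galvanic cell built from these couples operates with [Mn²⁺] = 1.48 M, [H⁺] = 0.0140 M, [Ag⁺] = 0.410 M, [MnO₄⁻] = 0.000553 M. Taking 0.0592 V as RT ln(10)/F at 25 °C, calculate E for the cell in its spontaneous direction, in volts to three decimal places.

MnO₄⁻/Mn²⁺ is the cathode (higher E°), Ag⁺/Ag the anode: E°cell = +1.50 − (+0.80) = +0.70 V, n = 5.
Overall: MnO₄⁻(aq) + 8 H⁺(aq) + 5 Ag(s) → Mn²⁺(aq) + 4 H₂O(l) + 5 Ag⁺(aq)
Q = [Mn²⁺]·[Ag⁺]^5 / ([MnO₄⁻]·[H⁺]^8); log Q = 16.322.
E = E° − (0.0592/n) log Q = +0.70 − (0.0592/5)(16.322) = +0.507 V.

+0.507 V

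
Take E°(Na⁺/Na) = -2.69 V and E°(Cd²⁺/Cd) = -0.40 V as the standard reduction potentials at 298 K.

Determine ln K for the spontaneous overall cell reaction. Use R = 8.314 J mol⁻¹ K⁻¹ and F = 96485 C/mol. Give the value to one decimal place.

Cathode: Cd²⁺/Cd; anode: Na⁺/Na. E°cell = (-0.40) − (-2.69) = +2.29 V, with n = 2.
ΔG° = −nFE° = −RT ln K, so ln K = nFE°/(RT) = (2)(96485)(+2.29) / ((8.314)(298)) = 178.361.

178.4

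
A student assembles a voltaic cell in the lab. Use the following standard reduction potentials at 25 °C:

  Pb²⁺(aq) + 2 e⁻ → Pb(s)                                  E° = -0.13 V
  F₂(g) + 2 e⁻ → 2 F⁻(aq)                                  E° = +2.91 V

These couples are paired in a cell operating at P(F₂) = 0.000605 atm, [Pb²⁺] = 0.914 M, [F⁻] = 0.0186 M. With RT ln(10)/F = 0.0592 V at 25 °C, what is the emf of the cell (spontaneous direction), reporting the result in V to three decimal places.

+3.048 V

F₂/F⁻ is the cathode (higher E°), Pb²⁺/Pb the anode: E°cell = +2.91 − (-0.13) = +3.04 V, n = 2.
Overall: F₂(g) + Pb(s) → 2 F⁻(aq) + Pb²⁺(aq)
Q = [F⁻]^2·[Pb²⁺] / (P(F₂)); log Q = -0.282.
E = E° − (0.0592/n) log Q = +3.04 − (0.0592/2)(-0.282) = +3.048 V.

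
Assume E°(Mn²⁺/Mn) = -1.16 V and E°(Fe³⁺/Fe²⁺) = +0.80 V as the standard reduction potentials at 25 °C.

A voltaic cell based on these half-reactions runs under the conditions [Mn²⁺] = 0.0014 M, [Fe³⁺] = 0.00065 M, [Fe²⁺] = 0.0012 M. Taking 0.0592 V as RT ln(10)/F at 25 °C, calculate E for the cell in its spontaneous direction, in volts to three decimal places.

+2.029 V

Fe³⁺/Fe²⁺ is the cathode (higher E°), Mn²⁺/Mn the anode: E°cell = +0.80 − (-1.16) = +1.96 V, n = 2.
Overall: 2 Fe³⁺(aq) + Mn(s) → 2 Fe²⁺(aq) + Mn²⁺(aq)
Q = [Fe²⁺]^2·[Mn²⁺] / ([Fe³⁺]^2); log Q = -2.321.
E = E° − (0.0592/n) log Q = +1.96 − (0.0592/2)(-2.321) = +2.029 V.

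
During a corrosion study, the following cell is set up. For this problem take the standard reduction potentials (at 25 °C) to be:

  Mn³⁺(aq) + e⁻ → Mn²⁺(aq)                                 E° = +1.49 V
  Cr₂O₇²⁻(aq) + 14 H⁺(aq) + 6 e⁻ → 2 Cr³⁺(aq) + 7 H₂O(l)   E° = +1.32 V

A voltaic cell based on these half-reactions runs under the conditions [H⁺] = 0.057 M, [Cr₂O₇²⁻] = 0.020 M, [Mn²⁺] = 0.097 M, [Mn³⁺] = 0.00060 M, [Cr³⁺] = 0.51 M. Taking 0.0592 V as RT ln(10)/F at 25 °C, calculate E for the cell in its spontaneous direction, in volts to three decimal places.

+0.222 V

Mn³⁺/Mn²⁺ is the cathode (higher E°), Cr₂O₇²⁻/Cr³⁺ the anode: E°cell = +1.49 − (+1.32) = +0.17 V, n = 6.
Overall: 6 Mn³⁺(aq) + 2 Cr³⁺(aq) + 7 H₂O(l) → 6 Mn²⁺(aq) + Cr₂O₇²⁻(aq) + 14 H⁺(aq)
Q = [Mn²⁺]^6·[Cr₂O₇²⁻]·[H⁺]^14 / ([Mn³⁺]^6·[Cr³⁺]^2); log Q = -5.280.
E = E° − (0.0592/n) log Q = +0.17 − (0.0592/6)(-5.280) = +0.222 V.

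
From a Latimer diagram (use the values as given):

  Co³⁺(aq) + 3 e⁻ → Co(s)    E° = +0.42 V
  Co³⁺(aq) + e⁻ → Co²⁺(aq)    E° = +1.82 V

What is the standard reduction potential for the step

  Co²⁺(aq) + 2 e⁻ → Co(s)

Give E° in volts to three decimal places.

Sequential free energies add, so n₃E°₃ = n₁E°₁ + n₂E°₂.
With n₃ = 3, and the known step contributing 1×(+1.82) V, the unknown satisfies 2·E° = 3×(+0.42) − 1×(+1.82) = -0.560.
E° = -0.560 / 2 = -0.280 V.

-0.280 V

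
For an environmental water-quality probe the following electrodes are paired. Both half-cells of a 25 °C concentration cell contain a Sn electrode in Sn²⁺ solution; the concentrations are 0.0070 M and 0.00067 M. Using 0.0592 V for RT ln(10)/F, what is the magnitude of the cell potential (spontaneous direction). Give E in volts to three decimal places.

+0.030 V

For a concentration cell E°cell = 0. The 0.0070 M side is the cathode (reduction is favoured where [Sn²⁺] is higher).
With n = 2, E = −(0.0592/2) log([Sn²⁺]ₐₙ/[Sn²⁺]꜀ₐₜ) = −(0.0592/2) log(0.00067/0.007) = −(0.0592/2)(-1.019) = +0.030 V.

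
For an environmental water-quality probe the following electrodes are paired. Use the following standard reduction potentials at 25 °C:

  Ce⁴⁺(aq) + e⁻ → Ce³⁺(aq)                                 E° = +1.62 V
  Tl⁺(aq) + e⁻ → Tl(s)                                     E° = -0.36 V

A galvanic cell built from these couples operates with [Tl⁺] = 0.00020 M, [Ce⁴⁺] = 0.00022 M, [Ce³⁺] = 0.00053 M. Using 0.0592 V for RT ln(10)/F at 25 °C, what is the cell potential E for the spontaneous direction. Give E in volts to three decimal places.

+2.176 V

Ce⁴⁺/Ce³⁺ is the cathode (higher E°), Tl⁺/Tl the anode: E°cell = +1.62 − (-0.36) = +1.98 V, n = 1.
Overall: Ce⁴⁺(aq) + Tl(s) → Ce³⁺(aq) + Tl⁺(aq)
Q = [Ce³⁺]·[Tl⁺] / ([Ce⁴⁺]); log Q = -3.317.
E = E° − (0.0592/n) log Q = +1.98 − (0.0592/1)(-3.317) = +2.176 V.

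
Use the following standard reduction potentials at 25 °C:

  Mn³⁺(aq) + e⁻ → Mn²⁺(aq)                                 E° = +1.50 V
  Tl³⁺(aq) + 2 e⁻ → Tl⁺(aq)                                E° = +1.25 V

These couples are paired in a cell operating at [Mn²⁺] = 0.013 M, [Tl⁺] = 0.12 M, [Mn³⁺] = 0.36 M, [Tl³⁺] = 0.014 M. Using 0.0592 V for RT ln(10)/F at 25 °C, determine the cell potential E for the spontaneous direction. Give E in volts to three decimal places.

Mn³⁺/Mn²⁺ is the cathode (higher E°), Tl³⁺/Tl⁺ the anode: E°cell = +1.50 − (+1.25) = +0.25 V, n = 2.
Overall: 2 Mn³⁺(aq) + Tl⁺(aq) → 2 Mn²⁺(aq) + Tl³⁺(aq)
Q = [Mn²⁺]^2·[Tl³⁺] / ([Mn³⁺]^2·[Tl⁺]); log Q = -3.818.
E = E° − (0.0592/n) log Q = +0.25 − (0.0592/2)(-3.818) = +0.363 V.

+0.363 V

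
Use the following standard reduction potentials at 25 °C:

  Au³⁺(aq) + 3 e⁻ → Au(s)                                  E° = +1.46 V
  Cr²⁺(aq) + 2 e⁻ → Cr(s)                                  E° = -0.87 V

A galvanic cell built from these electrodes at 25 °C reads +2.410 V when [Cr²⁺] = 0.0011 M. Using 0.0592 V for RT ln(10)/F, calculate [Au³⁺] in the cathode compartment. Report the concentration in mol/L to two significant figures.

Au³⁺/Au is the cathode, Cr²⁺/Cr the anode: E°cell = +2.33 V, n = 6.
Overall reaction: 2 Au³⁺(aq) + 3 Cr(s) → 2 Au(s) + 3 Cr²⁺(aq); Q = [Cr²⁺]^3/[Au³⁺]^2.
From E = E° − (0.0592/n) log Q: log Q = (E° − E)·n/0.0592 = (+2.33 − (+2.410))·6/0.0592 = -8.1081.
So 2·log[Au³⁺] = 3·log(0.0011) − log Q = -8.8758 − (-8.1081) = -0.7677; log[Au³⁺] = -0.7677 / 2 = -0.3839; [Au³⁺] = 10^(-0.3839) ≈ 0.41 M.

0.41 M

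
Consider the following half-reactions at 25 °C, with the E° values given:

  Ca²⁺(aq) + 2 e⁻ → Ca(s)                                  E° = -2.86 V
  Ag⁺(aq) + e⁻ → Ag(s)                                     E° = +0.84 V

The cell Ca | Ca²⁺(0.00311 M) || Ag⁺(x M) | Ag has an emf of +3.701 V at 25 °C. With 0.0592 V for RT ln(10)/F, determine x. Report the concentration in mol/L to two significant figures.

Ag⁺/Ag is the cathode, Ca²⁺/Ca the anode: E°cell = +3.70 V, n = 2.
Overall reaction: 2 Ag⁺(aq) + Ca(s) → 2 Ag(s) + Ca²⁺(aq); Q = [Ca²⁺]^1/[Ag⁺]^2.
From E = E° − (0.0592/n) log Q: log Q = (E° − E)·n/0.0592 = (+3.70 − (+3.701))·2/0.0592 = -0.0338.
So 2·log[Ag⁺] = 1·log(0.00311) − log Q = -2.5072 − (-0.0338) = -2.4734; log[Ag⁺] = -2.4734 / 2 = -1.2367; [Ag⁺] = 10^(-1.2367) ≈ 0.058 M.

0.058 M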